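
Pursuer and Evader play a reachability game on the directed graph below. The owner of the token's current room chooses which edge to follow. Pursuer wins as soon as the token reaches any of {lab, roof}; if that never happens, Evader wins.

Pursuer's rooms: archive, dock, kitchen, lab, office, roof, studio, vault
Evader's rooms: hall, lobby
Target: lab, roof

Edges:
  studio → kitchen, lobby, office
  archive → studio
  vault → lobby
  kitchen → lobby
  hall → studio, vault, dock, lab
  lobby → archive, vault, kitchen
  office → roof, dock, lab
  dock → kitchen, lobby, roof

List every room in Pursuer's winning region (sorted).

A0 = {lab, roof}
A1: add {dock, office} — office (Pursuer) has office→roof; dock (Pursuer) has dock→roof.
A2: add {studio} — studio (Pursuer) has studio→office.
A3: add {archive} — archive (Pursuer) has archive→studio.
A4 = A3; e.g. vault (Pursuer) has no edge into A3. Fixed point.
Pursuer's winning region = {archive, dock, lab, office, roof, studio}.

archive, dock, lab, office, roof, studio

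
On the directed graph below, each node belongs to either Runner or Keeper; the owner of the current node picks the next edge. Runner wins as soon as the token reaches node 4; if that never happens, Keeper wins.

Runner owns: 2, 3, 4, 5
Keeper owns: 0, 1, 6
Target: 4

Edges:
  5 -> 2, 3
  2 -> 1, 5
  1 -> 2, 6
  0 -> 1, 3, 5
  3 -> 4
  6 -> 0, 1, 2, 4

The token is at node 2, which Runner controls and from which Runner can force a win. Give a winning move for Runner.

5

A0 = {4}
A1: add {3} — 3 (Runner) has 3→4.
A2: add {5} — 5 (Runner) has 5→3.
A3: add {2} — 2 (Runner) has 2→5.
A4 = A3; e.g. 0 (Keeper) can still go to 1. Fixed point.
From 2, successor 5 is in the attractor (rank 2); the other successor 1 is not.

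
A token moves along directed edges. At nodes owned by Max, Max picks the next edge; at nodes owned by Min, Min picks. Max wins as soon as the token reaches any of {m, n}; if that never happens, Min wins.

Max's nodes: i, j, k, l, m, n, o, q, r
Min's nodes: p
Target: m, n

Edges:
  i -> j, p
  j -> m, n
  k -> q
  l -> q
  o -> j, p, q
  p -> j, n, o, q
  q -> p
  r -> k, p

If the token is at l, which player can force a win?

Min

A0 = {m, n}
A1: add {j} — j (Max) has j→m.
A2: add {i, o} — i (Max) has i→j; o (Max) has o→j.
A3 = A2; e.g. k (Max) has no edge into A2. Fixed point.
l never enters the attractor, so Min can avoid the target forever.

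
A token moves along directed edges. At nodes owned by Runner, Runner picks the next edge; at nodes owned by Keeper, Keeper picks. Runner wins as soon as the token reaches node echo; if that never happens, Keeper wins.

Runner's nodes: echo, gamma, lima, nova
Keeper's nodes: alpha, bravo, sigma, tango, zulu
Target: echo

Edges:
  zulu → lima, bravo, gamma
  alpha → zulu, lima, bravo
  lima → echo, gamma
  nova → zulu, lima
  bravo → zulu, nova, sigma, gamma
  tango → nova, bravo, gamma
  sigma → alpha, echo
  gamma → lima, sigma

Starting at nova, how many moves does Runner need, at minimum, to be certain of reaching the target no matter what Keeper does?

2

A0 = {echo}
A1: add {lima} — lima (Runner) has lima→echo.
A2: add {gamma, nova} — nova (Runner) has nova→lima; gamma (Runner) has gamma→lima.
A3 = A2; e.g. zulu (Keeper) can still go to bravo. Fixed point.
nova enters the attractor at level 2, so Runner can force the target in 2 moves from there.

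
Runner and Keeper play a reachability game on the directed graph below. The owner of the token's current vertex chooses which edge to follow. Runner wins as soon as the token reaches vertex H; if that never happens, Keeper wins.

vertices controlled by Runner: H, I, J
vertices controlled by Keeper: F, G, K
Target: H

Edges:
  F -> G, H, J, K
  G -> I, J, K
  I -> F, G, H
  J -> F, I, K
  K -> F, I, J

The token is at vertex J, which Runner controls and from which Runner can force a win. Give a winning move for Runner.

I

A0 = {H}
A1: add {I} — I (Runner) has I→H.
A2: add {J} — J (Runner) has J→I.
A3 = A2; e.g. F (Keeper) can still go to G. Fixed point.
From J, successor I is in the attractor (rank 1); the other successors F, K are not.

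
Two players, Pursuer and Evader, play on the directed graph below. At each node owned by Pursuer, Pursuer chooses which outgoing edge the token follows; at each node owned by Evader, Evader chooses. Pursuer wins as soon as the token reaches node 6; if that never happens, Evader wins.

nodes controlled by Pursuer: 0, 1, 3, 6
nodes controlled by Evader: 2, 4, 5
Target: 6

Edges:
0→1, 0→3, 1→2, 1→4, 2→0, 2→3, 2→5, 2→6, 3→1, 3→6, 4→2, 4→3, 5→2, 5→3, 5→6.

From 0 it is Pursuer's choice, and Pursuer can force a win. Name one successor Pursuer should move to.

3

A0 = {6}
A1: add {3} — 3 (Pursuer) has 3→6.
A2: add {0} — 0 (Pursuer) has 0→3.
A3 = A2; e.g. 1 (Pursuer) has no edge into A2. Fixed point.
From 0, successor 3 is in the attractor (rank 1); the other successor 1 is not.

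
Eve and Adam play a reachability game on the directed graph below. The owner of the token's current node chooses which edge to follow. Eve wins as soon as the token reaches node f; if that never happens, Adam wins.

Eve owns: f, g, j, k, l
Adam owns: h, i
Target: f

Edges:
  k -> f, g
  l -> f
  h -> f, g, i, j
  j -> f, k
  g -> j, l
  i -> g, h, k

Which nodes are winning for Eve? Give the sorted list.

A0 = {f}
A1: add {j, k, l} — j (Eve) has j→f; k (Eve) has k→f; l (Eve) has l→f.
A2: add {g} — g (Eve) has g→j.
A3 = A2; e.g. h (Adam) can still go to i. Fixed point.
Eve's winning region = {f, g, j, k, l}.

f, g, j, k, l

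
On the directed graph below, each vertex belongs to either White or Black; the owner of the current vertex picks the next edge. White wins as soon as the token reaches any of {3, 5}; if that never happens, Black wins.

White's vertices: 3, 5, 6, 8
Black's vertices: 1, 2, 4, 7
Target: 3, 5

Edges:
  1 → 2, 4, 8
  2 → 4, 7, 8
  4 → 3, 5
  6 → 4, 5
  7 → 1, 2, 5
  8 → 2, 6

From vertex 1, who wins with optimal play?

A0 = {3, 5}
A1: add {4, 6} — 4 (Black): all of {3, 5} already in; 6 (White) has 6→5.
A2: add {8} — 8 (White) has 8→6.
A3 = A2; e.g. 1 (Black) can still go to 2. Fixed point.
1 never enters the attractor, so Black can avoid the target forever.

Black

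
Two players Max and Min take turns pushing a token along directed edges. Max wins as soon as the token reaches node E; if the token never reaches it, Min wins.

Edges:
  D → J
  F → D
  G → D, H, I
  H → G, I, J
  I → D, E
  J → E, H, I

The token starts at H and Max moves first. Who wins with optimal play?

Min

Track states (vertex, player-to-move).
A0 = {(E,Max), (E,Min)}
A1: add {(I,Max), (J,Max)}.
A2: add {(D,Min)}.
A3: add {(F,Max), (G,Max)}.
A4: add {(H,Min)}.
A5 = A4; e.g. (D,Max) stays out. (H,Max) never enters ⇒ Min avoids the target.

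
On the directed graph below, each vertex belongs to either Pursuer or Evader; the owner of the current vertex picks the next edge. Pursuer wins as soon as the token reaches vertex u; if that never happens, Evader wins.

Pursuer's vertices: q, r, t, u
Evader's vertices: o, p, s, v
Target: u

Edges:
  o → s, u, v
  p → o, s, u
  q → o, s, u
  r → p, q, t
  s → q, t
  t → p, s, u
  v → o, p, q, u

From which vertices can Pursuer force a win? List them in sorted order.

A0 = {u}
A1: add {q, t} — q (Pursuer) has q→u; t (Pursuer) has t→u.
A2: add {r, s} — r (Pursuer) has r→q; s (Evader): all of {q, t} already in.
A3 = A2; e.g. o (Evader) can still go to v. Fixed point.
Pursuer's winning region = {q, r, s, t, u}.

q, r, s, t, u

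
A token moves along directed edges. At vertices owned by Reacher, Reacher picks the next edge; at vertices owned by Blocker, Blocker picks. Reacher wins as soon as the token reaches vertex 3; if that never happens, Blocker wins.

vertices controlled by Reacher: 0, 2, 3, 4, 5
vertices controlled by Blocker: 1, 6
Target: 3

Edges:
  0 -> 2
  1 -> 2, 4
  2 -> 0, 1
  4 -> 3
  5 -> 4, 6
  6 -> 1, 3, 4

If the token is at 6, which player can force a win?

Blocker

A0 = {3}
A1: add {4} — 4 (Reacher) has 4→3.
A2: add {5} — 5 (Reacher) has 5→4.
A3 = A2; e.g. 0 (Reacher) has no edge into A2. Fixed point.
6 never enters the attractor, so Blocker can avoid the target forever.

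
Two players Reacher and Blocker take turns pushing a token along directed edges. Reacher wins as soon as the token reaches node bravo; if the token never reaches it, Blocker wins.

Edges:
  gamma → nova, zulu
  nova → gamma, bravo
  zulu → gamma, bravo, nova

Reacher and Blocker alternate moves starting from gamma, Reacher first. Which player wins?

Blocker

Track states (vertex, player-to-move).
A0 = {(bravo,Reacher), (bravo,Blocker)}
A1: add {(nova,Reacher), (zulu,Reacher)}.
A2: add {(gamma,Blocker)}.
A3 = A2; e.g. (gamma,Reacher) stays out. (gamma,Reacher) never enters ⇒ Blocker avoids the target.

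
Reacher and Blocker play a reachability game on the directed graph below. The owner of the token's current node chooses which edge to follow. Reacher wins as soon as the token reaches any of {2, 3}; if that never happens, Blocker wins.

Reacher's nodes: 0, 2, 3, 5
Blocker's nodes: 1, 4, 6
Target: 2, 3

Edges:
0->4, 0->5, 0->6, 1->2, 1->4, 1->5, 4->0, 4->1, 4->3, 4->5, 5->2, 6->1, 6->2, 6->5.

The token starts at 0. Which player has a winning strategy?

Reacher

A0 = {2, 3}
A1: add {5} — 5 (Reacher) has 5→2.
A2: add {0} — 0 (Reacher) has 0→5.
A3 = A2; e.g. 1 (Blocker) can still go to 4. Fixed point.
0 ∈ A2, so Reacher can force the target.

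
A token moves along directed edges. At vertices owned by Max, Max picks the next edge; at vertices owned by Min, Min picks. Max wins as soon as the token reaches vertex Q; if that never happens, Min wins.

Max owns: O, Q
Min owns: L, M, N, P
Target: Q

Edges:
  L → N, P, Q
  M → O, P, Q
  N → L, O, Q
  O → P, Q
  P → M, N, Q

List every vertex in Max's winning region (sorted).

A0 = {Q}
A1: add {O} — O (Max) has O→Q.
A2 = A1; e.g. L (Min) can still go to N. Fixed point.
Max's winning region = {O, Q}.

O, Q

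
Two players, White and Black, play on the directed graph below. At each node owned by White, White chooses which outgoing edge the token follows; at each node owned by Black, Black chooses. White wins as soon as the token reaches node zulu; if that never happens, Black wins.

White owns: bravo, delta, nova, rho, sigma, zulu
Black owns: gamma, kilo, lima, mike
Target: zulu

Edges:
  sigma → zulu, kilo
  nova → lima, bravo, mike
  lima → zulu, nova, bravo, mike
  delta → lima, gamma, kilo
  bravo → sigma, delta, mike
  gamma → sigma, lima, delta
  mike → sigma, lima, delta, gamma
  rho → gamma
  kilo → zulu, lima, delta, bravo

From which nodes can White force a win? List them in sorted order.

A0 = {zulu}
A1: add {sigma} — sigma (White) has sigma→zulu.
A2: add {bravo} — bravo (White) has bravo→sigma.
A3: add {nova} — nova (White) has nova→bravo.
A4 = A3; e.g. lima (Black) can still go to mike. Fixed point.
White's winning region = {bravo, nova, sigma, zulu}.

bravo, nova, sigma, zulu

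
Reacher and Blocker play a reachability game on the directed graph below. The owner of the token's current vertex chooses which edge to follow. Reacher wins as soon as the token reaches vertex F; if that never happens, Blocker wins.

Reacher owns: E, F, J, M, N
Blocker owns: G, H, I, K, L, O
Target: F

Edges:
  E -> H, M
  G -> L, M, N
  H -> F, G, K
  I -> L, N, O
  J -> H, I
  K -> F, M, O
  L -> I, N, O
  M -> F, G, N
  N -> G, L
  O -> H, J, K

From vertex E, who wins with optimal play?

Reacher

A0 = {F}
A1: add {M} — M (Reacher) has M→F.
A2: add {E} — E (Reacher) has E→M.
A3 = A2; e.g. G (Blocker) can still go to L. Fixed point.
E ∈ A2, so Reacher can force the target.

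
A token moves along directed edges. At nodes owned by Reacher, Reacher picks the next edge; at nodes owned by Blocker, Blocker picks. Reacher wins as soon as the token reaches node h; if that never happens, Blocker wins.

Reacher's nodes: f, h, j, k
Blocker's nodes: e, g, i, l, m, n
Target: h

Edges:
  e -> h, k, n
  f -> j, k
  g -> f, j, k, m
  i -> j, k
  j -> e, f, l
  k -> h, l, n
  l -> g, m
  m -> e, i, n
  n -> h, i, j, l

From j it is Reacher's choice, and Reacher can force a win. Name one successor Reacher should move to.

A0 = {h}
A1: add {k} — k (Reacher) has k→h.
A2: add {f} — f (Reacher) has f→k.
A3: add {j} — j (Reacher) has j→f.
A4: add {i} — i (Blocker): all of {j, k} already in.
A5 = A4; e.g. e (Blocker) can still go to n. Fixed point.
From j, successor f is in the attractor (rank 2); the other successors e, l are not.

f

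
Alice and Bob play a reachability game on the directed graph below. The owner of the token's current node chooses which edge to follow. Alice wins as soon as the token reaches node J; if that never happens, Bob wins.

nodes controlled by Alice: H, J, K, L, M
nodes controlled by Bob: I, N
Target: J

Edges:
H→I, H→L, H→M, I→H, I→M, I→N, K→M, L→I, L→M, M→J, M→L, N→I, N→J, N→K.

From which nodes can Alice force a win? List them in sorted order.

H, J, K, L, M

A0 = {J}
A1: add {M} — M (Alice) has M→J.
A2: add {H, K, L} — H (Alice) has H→M; K (Alice) has K→M; L (Alice) has L→M.
A3 = A2; e.g. I (Bob) can still go to N. Fixed point.
Alice's winning region = {H, J, K, L, M}.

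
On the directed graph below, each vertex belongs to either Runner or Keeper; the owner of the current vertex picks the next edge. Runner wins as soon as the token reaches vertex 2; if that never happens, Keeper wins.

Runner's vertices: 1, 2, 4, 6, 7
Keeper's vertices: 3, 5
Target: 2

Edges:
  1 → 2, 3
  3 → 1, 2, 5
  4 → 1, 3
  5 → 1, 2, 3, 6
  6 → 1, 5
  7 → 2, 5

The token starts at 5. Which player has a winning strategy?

Keeper

A0 = {2}
A1: add {1, 7} — 1 (Runner) has 1→2; 7 (Runner) has 7→2.
A2: add {4, 6} — 4 (Runner) has 4→1; 6 (Runner) has 6→1.
A3 = A2; e.g. 3 (Keeper) can still go to 5. Fixed point.
5 never enters the attractor, so Keeper can avoid the target forever.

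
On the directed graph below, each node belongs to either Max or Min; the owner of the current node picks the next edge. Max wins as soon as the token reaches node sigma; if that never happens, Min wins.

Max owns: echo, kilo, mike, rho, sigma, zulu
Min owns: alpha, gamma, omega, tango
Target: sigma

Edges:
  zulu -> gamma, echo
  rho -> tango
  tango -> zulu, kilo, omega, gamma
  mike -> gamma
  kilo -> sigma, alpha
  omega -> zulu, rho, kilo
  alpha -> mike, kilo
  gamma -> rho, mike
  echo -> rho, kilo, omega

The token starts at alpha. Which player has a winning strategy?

A0 = {sigma}
A1: add {kilo} — kilo (Max) has kilo→sigma.
A2: add {echo} — echo (Max) has echo→kilo.
A3: add {zulu} — zulu (Max) has zulu→echo.
A4 = A3; e.g. rho (Max) has no edge into A3. Fixed point.
alpha never enters the attractor, so Min can avoid the target forever.

Min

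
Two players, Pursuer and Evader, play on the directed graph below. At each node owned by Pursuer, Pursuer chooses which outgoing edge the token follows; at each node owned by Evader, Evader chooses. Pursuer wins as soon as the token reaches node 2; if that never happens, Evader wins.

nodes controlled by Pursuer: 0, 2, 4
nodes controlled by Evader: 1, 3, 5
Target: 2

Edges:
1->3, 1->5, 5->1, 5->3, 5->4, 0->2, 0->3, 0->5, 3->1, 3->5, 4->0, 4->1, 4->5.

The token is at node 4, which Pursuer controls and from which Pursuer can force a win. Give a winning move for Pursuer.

A0 = {2}
A1: add {0} — 0 (Pursuer) has 0→2.
A2: add {4} — 4 (Pursuer) has 4→0.
A3 = A2; e.g. 1 (Evader) can still go to 3. Fixed point.
From 4, successor 0 is in the attractor (rank 1); the other successors 1, 5 are not.

0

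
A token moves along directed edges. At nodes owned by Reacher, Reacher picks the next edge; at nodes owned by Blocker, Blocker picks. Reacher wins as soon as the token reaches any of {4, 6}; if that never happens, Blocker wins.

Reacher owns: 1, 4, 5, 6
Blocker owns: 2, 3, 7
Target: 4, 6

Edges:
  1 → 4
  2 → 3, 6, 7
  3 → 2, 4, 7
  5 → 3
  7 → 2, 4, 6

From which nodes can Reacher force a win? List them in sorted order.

1, 4, 6

A0 = {4, 6}
A1: add {1} — 1 (Reacher) has 1→4.
A2 = A1; e.g. 2 (Blocker) can still go to 3. Fixed point.
Reacher's winning region = {1, 4, 6}.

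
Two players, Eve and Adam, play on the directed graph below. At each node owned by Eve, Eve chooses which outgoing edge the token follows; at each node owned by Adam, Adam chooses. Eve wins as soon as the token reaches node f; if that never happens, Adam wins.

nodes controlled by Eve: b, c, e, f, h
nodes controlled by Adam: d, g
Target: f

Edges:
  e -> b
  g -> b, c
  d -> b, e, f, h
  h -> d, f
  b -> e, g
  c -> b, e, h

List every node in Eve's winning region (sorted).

c, f, h

A0 = {f}
A1: add {h} — h (Eve) has h→f.
A2: add {c} — c (Eve) has c→h.
A3 = A2; e.g. b (Eve) has no edge into A2. Fixed point.
Eve's winning region = {c, f, h}.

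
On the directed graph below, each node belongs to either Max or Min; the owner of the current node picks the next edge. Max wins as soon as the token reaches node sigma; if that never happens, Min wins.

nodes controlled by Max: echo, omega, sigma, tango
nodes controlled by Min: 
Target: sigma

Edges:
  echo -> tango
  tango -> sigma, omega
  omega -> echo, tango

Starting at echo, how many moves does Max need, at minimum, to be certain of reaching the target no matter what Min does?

2

A0 = {sigma}
A1: add {tango} — tango (Max) has tango→sigma.
A2: add {echo, omega} — echo (Max) has echo→tango; omega (Max) has omega→tango.
A2 = all vertices. Fixed point.
echo enters the attractor at level 2, so Max can force the target in 2 moves from there.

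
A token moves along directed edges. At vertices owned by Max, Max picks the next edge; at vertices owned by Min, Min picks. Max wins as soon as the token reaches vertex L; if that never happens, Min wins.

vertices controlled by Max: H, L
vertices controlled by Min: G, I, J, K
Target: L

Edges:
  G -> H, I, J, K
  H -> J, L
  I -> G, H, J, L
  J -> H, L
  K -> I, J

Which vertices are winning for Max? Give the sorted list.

H, J, L

A0 = {L}
A1: add {H} — H (Max) has H→L.
A2: add {J} — J (Min): all of {H, L} already in.
A3 = A2; e.g. G (Min) can still go to I. Fixed point.
Max's winning region = {H, J, L}.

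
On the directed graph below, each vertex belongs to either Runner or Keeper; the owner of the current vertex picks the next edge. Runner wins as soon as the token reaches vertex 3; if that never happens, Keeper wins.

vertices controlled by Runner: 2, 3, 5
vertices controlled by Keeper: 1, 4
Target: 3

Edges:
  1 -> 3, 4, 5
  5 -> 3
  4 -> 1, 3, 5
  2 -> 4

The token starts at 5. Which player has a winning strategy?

A0 = {3}
A1: add {5} — 5 (Runner) has 5→3.
A2 = A1; e.g. 1 (Keeper) can still go to 4. Fixed point.
5 ∈ A1, so Runner can force the target.

Runner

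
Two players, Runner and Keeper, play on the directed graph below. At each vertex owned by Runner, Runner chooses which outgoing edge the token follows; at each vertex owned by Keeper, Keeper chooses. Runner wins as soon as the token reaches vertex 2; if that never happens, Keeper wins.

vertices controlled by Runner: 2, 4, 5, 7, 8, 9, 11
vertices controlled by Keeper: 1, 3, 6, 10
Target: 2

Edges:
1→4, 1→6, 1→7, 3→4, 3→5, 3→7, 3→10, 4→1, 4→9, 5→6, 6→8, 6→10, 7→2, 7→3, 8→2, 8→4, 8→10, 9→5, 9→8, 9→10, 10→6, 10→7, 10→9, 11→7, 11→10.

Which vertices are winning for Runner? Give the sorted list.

2, 4, 7, 8, 9, 11

A0 = {2}
A1: add {7, 8} — 7 (Runner) has 7→2; 8 (Runner) has 8→2.
A2: add {9, 11} — 9 (Runner) has 9→8; 11 (Runner) has 11→7.
A3: add {4} — 4 (Runner) has 4→9.
A4 = A3; e.g. 1 (Keeper) can still go to 6. Fixed point.
Runner's winning region = {2, 4, 7, 8, 9, 11}.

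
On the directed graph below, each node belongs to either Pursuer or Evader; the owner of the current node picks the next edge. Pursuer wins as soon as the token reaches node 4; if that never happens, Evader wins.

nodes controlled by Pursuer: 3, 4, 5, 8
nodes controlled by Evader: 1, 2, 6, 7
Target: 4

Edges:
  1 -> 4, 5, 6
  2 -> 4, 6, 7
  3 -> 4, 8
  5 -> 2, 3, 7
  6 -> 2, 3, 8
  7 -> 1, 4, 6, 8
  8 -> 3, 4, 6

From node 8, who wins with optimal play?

A0 = {4}
A1: add {3, 8} — 3 (Pursuer) has 3→4; 8 (Pursuer) has 8→4.
8 ∈ A1, so Pursuer can force the target.

Pursuer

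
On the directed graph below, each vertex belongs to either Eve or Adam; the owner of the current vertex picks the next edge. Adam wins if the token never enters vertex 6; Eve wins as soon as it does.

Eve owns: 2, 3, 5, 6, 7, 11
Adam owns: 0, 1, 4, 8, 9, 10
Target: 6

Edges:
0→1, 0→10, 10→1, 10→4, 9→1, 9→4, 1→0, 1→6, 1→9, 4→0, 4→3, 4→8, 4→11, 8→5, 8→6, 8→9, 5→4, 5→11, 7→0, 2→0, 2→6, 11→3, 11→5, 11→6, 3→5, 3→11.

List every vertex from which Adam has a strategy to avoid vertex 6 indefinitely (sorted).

0, 1, 4, 7, 8, 9, 10

A0 = {6}
A1: add {2, 11} — 2 (Eve) has 2→6; 11 (Eve) has 11→6.
A2: add {3, 5} — 3 (Eve) has 3→11; 5 (Eve) has 5→11.
A3 = A2; e.g. 0 (Adam) can still go to 1. Fixed point.
Eve's attractor = {2, 3, 5, 6, 11}; Adam avoids the target exactly from the complement.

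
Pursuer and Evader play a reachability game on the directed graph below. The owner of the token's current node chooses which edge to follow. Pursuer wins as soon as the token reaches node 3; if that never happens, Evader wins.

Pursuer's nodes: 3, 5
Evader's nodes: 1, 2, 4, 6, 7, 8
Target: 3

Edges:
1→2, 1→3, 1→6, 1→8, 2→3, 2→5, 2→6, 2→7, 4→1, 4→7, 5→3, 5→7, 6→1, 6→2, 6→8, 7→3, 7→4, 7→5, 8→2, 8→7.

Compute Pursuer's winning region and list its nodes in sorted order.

3, 5

A0 = {3}
A1: add {5} — 5 (Pursuer) has 5→3.
A2 = A1; e.g. 1 (Evader) can still go to 2. Fixed point.
Pursuer's winning region = {3, 5}.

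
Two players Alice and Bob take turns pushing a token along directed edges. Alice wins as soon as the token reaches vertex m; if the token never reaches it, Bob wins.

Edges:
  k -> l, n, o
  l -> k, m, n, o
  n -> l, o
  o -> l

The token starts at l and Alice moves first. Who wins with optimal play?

Alice

Track states (vertex, player-to-move).
A0 = {(m,Alice), (m,Bob)}
A1: add {(l,Alice)}.
(l,Alice) ∈ A1 ⇒ Alice forces the target.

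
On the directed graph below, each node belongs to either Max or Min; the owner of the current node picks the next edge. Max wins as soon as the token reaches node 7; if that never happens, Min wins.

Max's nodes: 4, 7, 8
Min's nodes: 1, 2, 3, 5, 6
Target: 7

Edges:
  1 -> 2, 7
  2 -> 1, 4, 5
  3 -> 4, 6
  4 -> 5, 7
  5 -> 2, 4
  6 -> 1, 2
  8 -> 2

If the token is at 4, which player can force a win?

Max

A0 = {7}
A1: add {4} — 4 (Max) has 4→7.
A2 = A1; e.g. 1 (Min) can still go to 2. Fixed point.
4 ∈ A1, so Max can force the target.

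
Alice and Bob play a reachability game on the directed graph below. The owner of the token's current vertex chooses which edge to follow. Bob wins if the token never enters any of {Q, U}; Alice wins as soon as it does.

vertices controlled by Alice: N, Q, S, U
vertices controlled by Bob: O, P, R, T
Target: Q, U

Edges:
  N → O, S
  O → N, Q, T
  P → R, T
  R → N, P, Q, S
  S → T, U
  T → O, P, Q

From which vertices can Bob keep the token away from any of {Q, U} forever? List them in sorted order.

O, P, R, T

A0 = {Q, U}
A1: add {S} — S (Alice) has S→U.
A2: add {N} — N (Alice) has N→S.
A3 = A2; e.g. O (Bob) can still go to T. Fixed point.
Alice's attractor = {N, Q, S, U}; Bob avoids the target exactly from the complement.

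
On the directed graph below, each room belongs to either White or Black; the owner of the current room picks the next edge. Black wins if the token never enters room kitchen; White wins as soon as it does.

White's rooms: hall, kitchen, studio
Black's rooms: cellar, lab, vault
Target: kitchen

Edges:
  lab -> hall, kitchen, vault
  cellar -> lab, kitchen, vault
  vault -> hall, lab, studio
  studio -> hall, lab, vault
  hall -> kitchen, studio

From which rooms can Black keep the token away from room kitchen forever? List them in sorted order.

cellar, lab, vault

A0 = {kitchen}
A1: add {hall} — hall (White) has hall→kitchen.
A2: add {studio} — studio (White) has studio→hall.
A3 = A2; e.g. lab (Black) can still go to vault. Fixed point.
White's attractor = {hall, kitchen, studio}; Black avoids the target exactly from the complement.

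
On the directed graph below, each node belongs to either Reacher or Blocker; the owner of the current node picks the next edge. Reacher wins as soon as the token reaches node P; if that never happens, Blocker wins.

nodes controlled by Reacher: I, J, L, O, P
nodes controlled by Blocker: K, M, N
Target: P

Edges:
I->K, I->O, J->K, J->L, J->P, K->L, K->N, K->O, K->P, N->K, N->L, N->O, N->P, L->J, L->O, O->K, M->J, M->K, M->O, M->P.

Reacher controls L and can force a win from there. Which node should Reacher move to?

A0 = {P}
A1: add {J} — J (Reacher) has J→P.
A2: add {L} — L (Reacher) has L→J.
A3 = A2; e.g. I (Reacher) has no edge into A2. Fixed point.
From L, successor J is in the attractor (rank 1); the other successor O is not.

J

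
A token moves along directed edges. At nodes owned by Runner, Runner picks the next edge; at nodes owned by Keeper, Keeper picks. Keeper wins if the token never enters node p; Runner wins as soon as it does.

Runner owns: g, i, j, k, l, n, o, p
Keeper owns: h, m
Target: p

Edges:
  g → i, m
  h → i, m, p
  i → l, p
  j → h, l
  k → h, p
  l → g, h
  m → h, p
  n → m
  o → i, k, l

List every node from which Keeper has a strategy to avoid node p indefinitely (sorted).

h, m, n

A0 = {p}
A1: add {i, k} — i (Runner) has i→p; k (Runner) has k→p.
A2: add {g, o} — g (Runner) has g→i; o (Runner) has o→i.
A3: add {l} — l (Runner) has l→g.
A4: add {j} — j (Runner) has j→l.
A5 = A4; e.g. h (Keeper) can still go to m. Fixed point.
Runner's attractor = {g, i, j, k, l, o, p}; Keeper avoids the target exactly from the complement.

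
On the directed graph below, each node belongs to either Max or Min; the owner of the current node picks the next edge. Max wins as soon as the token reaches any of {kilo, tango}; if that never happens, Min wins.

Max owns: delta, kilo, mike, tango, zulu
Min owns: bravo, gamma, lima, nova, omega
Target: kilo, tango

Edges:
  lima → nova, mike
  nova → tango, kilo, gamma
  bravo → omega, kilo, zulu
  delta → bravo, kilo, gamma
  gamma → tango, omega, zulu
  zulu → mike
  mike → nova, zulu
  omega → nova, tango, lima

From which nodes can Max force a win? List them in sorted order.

A0 = {kilo, tango}
A1: add {delta} — delta (Max) has delta→kilo.
A2 = A1; e.g. nova (Min) can still go to gamma. Fixed point.
Max's winning region = {delta, kilo, tango}.

delta, kilo, tango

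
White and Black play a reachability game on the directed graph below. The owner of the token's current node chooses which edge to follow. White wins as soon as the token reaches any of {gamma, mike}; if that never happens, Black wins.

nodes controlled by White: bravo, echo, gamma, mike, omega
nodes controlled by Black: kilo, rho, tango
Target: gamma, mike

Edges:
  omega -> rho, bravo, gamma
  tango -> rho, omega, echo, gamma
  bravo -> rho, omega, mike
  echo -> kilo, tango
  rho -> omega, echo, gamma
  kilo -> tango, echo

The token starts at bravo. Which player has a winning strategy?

A0 = {gamma, mike}
A1: add {bravo, omega} — bravo (White) has bravo→mike; omega (White) has omega→gamma.
A2 = A1; e.g. kilo (Black) can still go to tango. Fixed point.
bravo ∈ A1, so White can force the target.

White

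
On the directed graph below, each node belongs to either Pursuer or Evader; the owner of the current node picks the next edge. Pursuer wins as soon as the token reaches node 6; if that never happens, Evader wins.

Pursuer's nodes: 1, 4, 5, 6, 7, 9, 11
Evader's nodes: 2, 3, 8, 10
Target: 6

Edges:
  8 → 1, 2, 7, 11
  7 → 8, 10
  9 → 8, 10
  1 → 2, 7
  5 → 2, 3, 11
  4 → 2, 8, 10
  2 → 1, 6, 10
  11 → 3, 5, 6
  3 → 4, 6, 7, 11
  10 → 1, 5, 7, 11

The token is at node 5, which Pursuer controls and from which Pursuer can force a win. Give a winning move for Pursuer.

11

A0 = {6}
A1: add {11} — 11 (Pursuer) has 11→6.
A2: add {5} — 5 (Pursuer) has 5→11.
A3 = A2; e.g. 1 (Pursuer) has no edge into A2. Fixed point.
From 5, successor 11 is in the attractor (rank 1); the other successors 2, 3 are not.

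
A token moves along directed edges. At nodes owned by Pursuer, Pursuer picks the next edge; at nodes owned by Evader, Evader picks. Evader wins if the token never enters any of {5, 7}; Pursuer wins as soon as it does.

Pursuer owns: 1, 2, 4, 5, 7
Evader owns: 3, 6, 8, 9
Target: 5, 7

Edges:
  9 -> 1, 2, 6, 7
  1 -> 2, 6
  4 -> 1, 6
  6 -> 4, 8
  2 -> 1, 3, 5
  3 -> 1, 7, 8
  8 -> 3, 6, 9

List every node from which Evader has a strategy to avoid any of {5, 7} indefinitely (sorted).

3, 6, 8, 9

A0 = {5, 7}
A1: add {2} — 2 (Pursuer) has 2→5.
A2: add {1} — 1 (Pursuer) has 1→2.
A3: add {4} — 4 (Pursuer) has 4→1.
A4 = A3; e.g. 3 (Evader) can still go to 8. Fixed point.
Pursuer's attractor = {1, 2, 4, 5, 7}; Evader avoids the target exactly from the complement.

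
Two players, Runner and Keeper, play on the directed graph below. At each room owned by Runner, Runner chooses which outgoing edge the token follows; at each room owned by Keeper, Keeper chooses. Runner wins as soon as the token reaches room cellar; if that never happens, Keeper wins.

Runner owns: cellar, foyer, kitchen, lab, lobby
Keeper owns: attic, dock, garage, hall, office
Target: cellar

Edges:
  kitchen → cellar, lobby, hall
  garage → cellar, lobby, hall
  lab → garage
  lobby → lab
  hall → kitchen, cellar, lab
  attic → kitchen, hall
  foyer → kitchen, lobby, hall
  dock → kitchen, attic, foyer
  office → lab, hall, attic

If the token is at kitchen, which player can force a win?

Runner

A0 = {cellar}
A1: add {kitchen} — kitchen (Runner) has kitchen→cellar.
kitchen ∈ A1, so Runner can force the target.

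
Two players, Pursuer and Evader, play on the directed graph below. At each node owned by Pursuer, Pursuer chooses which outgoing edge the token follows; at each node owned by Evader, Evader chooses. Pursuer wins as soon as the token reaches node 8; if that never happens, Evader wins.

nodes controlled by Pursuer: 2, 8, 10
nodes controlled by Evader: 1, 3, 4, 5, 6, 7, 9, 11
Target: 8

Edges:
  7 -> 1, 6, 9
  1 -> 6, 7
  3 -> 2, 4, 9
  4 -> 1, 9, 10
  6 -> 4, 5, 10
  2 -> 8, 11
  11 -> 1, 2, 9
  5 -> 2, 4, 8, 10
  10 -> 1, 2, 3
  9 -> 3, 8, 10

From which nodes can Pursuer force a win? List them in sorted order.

2, 8, 10

A0 = {8}
A1: add {2} — 2 (Pursuer) has 2→8.
A2: add {10} — 10 (Pursuer) has 10→2.
A3 = A2; e.g. 1 (Evader) can still go to 6. Fixed point.
Pursuer's winning region = {2, 8, 10}.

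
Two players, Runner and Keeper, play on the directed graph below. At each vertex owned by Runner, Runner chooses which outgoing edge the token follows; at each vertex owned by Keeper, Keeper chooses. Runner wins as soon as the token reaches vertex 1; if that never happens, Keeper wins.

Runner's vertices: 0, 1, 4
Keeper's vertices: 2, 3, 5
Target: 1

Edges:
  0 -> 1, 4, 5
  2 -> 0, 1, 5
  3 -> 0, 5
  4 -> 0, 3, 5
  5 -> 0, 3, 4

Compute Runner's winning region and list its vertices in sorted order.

0, 1, 4

A0 = {1}
A1: add {0} — 0 (Runner) has 0→1.
A2: add {4} — 4 (Runner) has 4→0.
A3 = A2; e.g. 2 (Keeper) can still go to 5. Fixed point.
Runner's winning region = {0, 1, 4}.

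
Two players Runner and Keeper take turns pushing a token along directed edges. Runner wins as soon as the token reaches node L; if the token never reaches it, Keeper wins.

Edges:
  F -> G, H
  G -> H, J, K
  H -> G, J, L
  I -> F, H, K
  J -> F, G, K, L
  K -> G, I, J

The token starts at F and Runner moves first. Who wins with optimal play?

Keeper

Track states (vertex, player-to-move).
A0 = {(L,Runner), (L,Keeper)}
A1: add {(H,Runner), (J,Runner)}.
A2 = A1; e.g. (F,Runner) stays out. (F,Runner) never enters ⇒ Keeper avoids the target.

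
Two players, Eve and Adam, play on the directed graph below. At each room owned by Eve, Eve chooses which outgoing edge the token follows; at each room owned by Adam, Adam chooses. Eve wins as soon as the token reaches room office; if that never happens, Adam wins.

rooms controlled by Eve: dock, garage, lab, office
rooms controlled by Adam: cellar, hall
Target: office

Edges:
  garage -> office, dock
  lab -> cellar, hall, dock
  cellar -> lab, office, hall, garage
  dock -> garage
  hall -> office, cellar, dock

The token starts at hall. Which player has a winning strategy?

Adam

A0 = {office}
A1: add {garage} — garage (Eve) has garage→office.
A2: add {dock} — dock (Eve) has dock→garage.
A3: add {lab} — lab (Eve) has lab→dock.
A4 = A3; e.g. cellar (Adam) can still go to hall. Fixed point.
hall never enters the attractor, so Adam can avoid the target forever.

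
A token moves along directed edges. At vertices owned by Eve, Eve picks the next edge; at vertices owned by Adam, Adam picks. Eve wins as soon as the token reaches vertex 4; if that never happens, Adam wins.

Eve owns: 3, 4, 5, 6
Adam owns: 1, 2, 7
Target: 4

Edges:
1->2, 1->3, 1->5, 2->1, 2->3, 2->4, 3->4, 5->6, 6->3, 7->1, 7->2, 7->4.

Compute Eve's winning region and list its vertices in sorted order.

3, 4, 5, 6

A0 = {4}
A1: add {3} — 3 (Eve) has 3→4.
A2: add {6} — 6 (Eve) has 6→3.
A3: add {5} — 5 (Eve) has 5→6.
A4 = A3; e.g. 1 (Adam) can still go to 2. Fixed point.
Eve's winning region = {3, 4, 5, 6}.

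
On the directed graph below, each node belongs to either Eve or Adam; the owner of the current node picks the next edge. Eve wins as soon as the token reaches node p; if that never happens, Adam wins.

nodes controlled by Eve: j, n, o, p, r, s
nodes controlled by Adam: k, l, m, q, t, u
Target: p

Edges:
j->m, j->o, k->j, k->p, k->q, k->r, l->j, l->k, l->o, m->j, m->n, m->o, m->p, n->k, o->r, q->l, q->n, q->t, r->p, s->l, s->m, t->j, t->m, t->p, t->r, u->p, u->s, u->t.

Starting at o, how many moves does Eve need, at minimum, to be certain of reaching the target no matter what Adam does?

2

A0 = {p}
A1: add {r} — r (Eve) has r→p.
A2: add {o} — o (Eve) has o→r.
o enters the attractor at level 2, so Eve can force the target in 2 moves from there.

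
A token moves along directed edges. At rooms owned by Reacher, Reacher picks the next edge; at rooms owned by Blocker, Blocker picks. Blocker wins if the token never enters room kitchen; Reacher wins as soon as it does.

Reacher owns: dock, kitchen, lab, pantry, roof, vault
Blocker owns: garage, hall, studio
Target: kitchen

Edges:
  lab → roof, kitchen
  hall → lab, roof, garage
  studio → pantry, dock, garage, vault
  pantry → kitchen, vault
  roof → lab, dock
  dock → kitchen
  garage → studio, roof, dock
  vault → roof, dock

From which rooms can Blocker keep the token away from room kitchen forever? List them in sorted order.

A0 = {kitchen}
A1: add {dock, lab, pantry} — lab (Reacher) has lab→kitchen; pantry (Reacher) has pantry→kitchen; dock (Reacher) has dock→kitchen.
A2: add {roof, vault} — roof (Reacher) has roof→lab; vault (Reacher) has vault→dock.
A3 = A2; e.g. hall (Blocker) can still go to garage. Fixed point.
Reacher's attractor = {dock, kitchen, lab, pantry, roof, vault}; Blocker avoids the target exactly from the complement.

garage, hall, studio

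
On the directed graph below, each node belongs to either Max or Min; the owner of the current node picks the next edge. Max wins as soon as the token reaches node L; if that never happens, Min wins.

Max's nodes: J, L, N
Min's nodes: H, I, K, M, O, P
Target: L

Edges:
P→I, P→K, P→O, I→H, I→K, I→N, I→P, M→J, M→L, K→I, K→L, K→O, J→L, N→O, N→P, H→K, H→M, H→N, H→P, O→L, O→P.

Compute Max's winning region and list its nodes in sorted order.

J, L, M

A0 = {L}
A1: add {J} — J (Max) has J→L.
A2: add {M} — M (Min): all of {J, L} already in.
A3 = A2; e.g. H (Min) can still go to K. Fixed point.
Max's winning region = {J, L, M}.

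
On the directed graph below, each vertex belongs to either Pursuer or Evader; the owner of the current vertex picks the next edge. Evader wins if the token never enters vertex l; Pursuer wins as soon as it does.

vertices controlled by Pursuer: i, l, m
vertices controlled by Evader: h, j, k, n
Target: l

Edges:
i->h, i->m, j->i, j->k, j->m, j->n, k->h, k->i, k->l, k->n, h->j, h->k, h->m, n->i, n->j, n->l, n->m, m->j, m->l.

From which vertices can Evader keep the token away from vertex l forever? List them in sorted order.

h, j, k, n

A0 = {l}
A1: add {m} — m (Pursuer) has m→l.
A2: add {i} — i (Pursuer) has i→m.
A3 = A2; e.g. h (Evader) can still go to j. Fixed point.
Pursuer's attractor = {i, l, m}; Evader avoids the target exactly from the complement.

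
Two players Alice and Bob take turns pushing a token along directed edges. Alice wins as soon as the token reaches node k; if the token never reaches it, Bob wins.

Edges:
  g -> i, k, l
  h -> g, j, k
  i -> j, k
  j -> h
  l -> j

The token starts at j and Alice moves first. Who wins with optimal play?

Bob

Track states (vertex, player-to-move).
A0 = {(k,Alice), (k,Bob)}
A1: add {(g,Alice), (h,Alice), (i,Alice)}.
A2: add {(j,Bob)}.
A3: add {(l,Alice)}.
A4: add {(g,Bob)}.
A5 = A4; e.g. (h,Bob) stays out. (j,Alice) never enters ⇒ Bob avoids the target.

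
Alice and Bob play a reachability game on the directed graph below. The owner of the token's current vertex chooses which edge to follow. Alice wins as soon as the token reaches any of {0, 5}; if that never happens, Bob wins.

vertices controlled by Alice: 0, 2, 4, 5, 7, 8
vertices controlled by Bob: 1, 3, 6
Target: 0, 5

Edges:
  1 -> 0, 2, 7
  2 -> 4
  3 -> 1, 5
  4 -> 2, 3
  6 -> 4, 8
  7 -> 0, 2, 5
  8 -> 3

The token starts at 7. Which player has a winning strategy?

Alice

A0 = {0, 5}
A1: add {7} — 7 (Alice) has 7→0.
A2 = A1; e.g. 1 (Bob) can still go to 2. Fixed point.
7 ∈ A1, so Alice can force the target.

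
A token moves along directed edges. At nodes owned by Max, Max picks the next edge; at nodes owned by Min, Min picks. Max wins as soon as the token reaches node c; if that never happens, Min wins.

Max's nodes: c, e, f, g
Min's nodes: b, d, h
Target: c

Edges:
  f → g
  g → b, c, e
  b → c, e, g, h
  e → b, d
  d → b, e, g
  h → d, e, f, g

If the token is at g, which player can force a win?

Max

A0 = {c}
A1: add {g} — g (Max) has g→c.
g ∈ A1, so Max can force the target.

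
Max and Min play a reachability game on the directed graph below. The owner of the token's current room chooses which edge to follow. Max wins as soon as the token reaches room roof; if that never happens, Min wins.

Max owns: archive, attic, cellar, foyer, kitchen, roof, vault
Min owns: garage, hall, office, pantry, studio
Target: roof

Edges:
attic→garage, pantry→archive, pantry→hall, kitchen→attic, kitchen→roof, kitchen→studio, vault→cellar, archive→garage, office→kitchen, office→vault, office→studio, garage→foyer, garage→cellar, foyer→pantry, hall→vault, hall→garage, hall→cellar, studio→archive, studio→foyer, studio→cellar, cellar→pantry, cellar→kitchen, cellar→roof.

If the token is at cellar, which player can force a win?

A0 = {roof}
A1: add {cellar, kitchen} — kitchen (Max) has kitchen→roof; cellar (Max) has cellar→roof.
cellar ∈ A1, so Max can force the target.

Max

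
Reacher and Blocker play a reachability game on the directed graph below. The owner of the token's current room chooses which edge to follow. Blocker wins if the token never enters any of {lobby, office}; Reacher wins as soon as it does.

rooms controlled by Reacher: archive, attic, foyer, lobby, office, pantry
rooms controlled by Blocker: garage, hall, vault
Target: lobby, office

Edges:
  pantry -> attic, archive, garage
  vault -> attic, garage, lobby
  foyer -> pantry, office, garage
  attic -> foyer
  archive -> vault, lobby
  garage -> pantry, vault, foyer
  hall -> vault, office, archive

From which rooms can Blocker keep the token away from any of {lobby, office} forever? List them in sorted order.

garage, hall, vault

A0 = {lobby, office}
A1: add {archive, foyer} — foyer (Reacher) has foyer→office; archive (Reacher) has archive→lobby.
A2: add {attic, pantry} — pantry (Reacher) has pantry→archive; attic (Reacher) has attic→foyer.
A3 = A2; e.g. vault (Blocker) can still go to garage. Fixed point.
Reacher's attractor = {archive, attic, foyer, lobby, office, pantry}; Blocker avoids the target exactly from the complement.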